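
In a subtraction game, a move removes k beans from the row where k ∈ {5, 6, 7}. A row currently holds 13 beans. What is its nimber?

0

Grundy values for subtraction set {5, 6, 7}:
g(0) = mex{} = 0
g(1) = mex{} = 0
g(2) = mex{} = 0
g(3) = mex{} = 0
g(4) = mex{} = 0
g(5) = mex{0} = 1
g(6) = mex{0} = 1
g(7) = mex{0} = 1
g(8) = mex{0} = 1
g(9) = mex{0} = 1
g(10) = mex{0,1} = 2
g(11) = mex{0,1} = 2
g(12) = mex{1} = 0
g(13) = mex{1} = 0
So g(13) = 0.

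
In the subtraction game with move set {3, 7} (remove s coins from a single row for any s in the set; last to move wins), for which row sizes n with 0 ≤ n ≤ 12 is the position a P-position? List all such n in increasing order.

0, 1, 2, 6, 10, 11, 12

Compute g(0), g(1), … for moves {3, 7}:
g(0) = mex{} = 0
g(1) = mex{} = 0
g(2) = mex{} = 0
g(3) = mex{0} = 1
g(4) = mex{0} = 1
g(5) = mex{0} = 1
g(6) = mex{1} = 0
g(7) = mex{0,1} = 2
g(8) = mex{0,1} = 2
g(9) = mex{0} = 1
g(10) = mex{1,2} = 0
g(11) = mex{1,2} = 0
g(12) = mex{1} = 0
The P-positions (g = 0) in 0..12 are 0, 1, 2, 6, 10, 11, 12.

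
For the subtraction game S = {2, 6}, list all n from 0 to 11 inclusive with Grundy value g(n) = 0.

0, 1, 4, 5, 8, 9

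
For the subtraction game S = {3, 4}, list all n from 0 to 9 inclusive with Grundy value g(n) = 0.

0, 1, 2, 7, 8, 9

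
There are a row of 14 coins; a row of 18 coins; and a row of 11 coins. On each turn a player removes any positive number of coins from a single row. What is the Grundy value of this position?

23

Compute the nim-sum pairwise:
14 ⊕ 18 = 28
28 ⊕ 11 = 23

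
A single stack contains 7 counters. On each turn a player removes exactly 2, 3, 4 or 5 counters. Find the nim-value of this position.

0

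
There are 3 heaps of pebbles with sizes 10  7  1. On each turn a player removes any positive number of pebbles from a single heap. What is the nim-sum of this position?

12

Compute the nim-sum pairwise:
10 ^ 7 = 13
13 ^ 1 = 12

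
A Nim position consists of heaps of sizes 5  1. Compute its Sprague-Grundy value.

4

In binary:
  101  (5)
  001  (1)
  ---
  100  (4)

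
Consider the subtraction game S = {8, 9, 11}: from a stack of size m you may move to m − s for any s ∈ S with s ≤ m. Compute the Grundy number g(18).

Grundy values for subtraction set {8, 9, 11}:
k:     0  1  2  3  4  5  6  7  8  9 10 11 12 13 14 15 16 17 18
g(k):  0  0  0  0  0  0  0  0  1  1  1  1  1  1  1  1  2  2  2
So g(18) = 2.

2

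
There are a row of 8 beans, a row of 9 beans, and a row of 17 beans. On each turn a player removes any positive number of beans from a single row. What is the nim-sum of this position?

Compute the nim-sum pairwise:
8 ⊕ 9 = 1
1 ⊕ 17 = 16

16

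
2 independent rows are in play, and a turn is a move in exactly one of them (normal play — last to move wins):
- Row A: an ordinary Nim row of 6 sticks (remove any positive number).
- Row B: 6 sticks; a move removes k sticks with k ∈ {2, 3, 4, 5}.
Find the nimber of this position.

Row A is a plain Nim row of size 6, so its Grundy value is 6.
Grundy values for row B (subtraction set {2, 3, 4, 5}):
k:     0  1  2  3  4  5  6
g(k):  0  0  1  1  2  2  3
So g(6) = 3.
By the Sprague-Grundy theorem, the Grundy value of a sum of independent games is the XOR of the component values.
Combined value = 6 XOR 3 = 5.

5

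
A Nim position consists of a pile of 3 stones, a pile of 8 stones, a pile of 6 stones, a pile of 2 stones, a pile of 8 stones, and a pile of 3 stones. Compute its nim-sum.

4

Compute the nim-sum pairwise:
3 ^ 8 = 11
11 ^ 6 = 13
13 ^ 2 = 15
15 ^ 8 = 7
7 ^ 3 = 4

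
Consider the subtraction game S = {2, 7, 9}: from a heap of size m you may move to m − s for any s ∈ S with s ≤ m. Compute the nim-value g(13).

Build the Grundy sequence with g(k) = mex{g(k−s) : s ∈ {2, 7, 9}, s ≤ k}:
g(0) = mex{} = 0
g(1) = mex{} = 0
g(2) = mex{0} = 1
g(3) = mex{0} = 1
g(4) = mex{1} = 0
g(5) = mex{1} = 0
g(6) = mex{0} = 1
g(7) = mex{0} = 1
g(8) = mex{0,1} = 2
g(9) = mex{0,1} = 2
g(10) = mex{0,1,2} = 3
g(11) = mex{0,1,2} = 3
g(12) = mex{0,1,3} = 2
g(13) = mex{0,1,3} = 2
So g(13) = 2.

2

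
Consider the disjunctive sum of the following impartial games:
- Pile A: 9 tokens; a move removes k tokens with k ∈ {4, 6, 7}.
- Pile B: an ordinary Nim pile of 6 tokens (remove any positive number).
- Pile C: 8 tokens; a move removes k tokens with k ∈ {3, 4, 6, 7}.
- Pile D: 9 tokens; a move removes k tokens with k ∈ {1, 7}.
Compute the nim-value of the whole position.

7

For pile A, compute g(0), g(1), … with moves {4, 6, 7}:
g(0) = mex{} = 0
g(1) = mex{} = 0
g(2) = mex{} = 0
g(3) = mex{} = 0
g(4) = mex{0} = 1
g(5) = mex{0} = 1
g(6) = mex{0} = 1
g(7) = mex{0} = 1
g(8) = mex{0,1} = 2
g(9) = mex{0,1} = 2
So g(9) = 2.
Pile B is a plain Nim pile of size 6, so its Grundy value is 6.
Grundy values for pile C (subtraction set {3, 4, 6, 7}):
k:     0  1  2  3  4  5  6  7  8
g(k):  0  0  0  1  1  1  2  2  2
So g(8) = 2.
Build the Grundy sequence for pile D with g(k) = mex{g(k−s) : s ∈ {1, 7}, s ≤ k}:
g(0) = mex{} = 0
g(1) = mex{0} = 1
g(2) = mex{1} = 0
g(3) = mex{0} = 1
g(4) = mex{1} = 0
g(5) = mex{0} = 1
g(6) = mex{1} = 0
g(7) = mex{0} = 1
g(8) = mex{1} = 0
g(9) = mex{0} = 1
So g(9) = 1.
The value of a disjunctive sum is the nim-sum of the parts.
Combined value = 2 ⊕ 6 ⊕ 2 ⊕ 1 = 7.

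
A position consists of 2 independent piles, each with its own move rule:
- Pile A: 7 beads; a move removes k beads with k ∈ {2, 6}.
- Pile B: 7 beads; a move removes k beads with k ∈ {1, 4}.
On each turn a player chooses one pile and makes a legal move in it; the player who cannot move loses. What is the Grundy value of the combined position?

Grundy values for pile A (subtraction set {2, 6}):
g(0) = mex{} = 0
g(1) = mex{} = 0
g(2) = mex{0} = 1
g(3) = mex{0} = 1
g(4) = mex{1} = 0
g(5) = mex{1} = 0
g(6) = mex{0} = 1
g(7) = mex{0} = 1
So g(7) = 1.
Build the Grundy sequence for pile B with g(k) = mex{g(k−s) : s ∈ {1, 4}, s ≤ k}:
g(0) = mex{} = 0
g(1) = mex{0} = 1
g(2) = mex{1} = 0
g(3) = mex{0} = 1
g(4) = mex{0,1} = 2
g(5) = mex{1,2} = 0
g(6) = mex{0} = 1
g(7) = mex{1} = 0
So g(7) = 0.
The value of a disjunctive sum is the nim-sum of the parts.
Combined value = 1 ⊕ 0 = 1.

1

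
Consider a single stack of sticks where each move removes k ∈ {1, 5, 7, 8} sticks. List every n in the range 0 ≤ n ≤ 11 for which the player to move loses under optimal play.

0, 2, 4, 6

Grundy values for subtraction set {1, 5, 7, 8}:
g(0) = mex{} = 0
g(1) = mex{0} = 1
g(2) = mex{1} = 0
g(3) = mex{0} = 1
g(4) = mex{1} = 0
g(5) = mex{0} = 1
g(6) = mex{1} = 0
g(7) = mex{0} = 1
g(8) = mex{0,1} = 2
g(9) = mex{0,1,2} = 3
g(10) = mex{0,1,3} = 2
g(11) = mex{0,1,2} = 3
The P-positions (g = 0) in 0..11 are 0, 2, 4, 6.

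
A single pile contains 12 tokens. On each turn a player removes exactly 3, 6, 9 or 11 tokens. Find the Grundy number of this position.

Compute g(0), g(1), … for moves {3, 6, 9, 11}:
k:     0  1  2  3  4  5  6  7  8  9 10 11 12
g(k):  0  0  0  1  1  1  2  2  2  3  3  3  4
So g(12) = 4.

4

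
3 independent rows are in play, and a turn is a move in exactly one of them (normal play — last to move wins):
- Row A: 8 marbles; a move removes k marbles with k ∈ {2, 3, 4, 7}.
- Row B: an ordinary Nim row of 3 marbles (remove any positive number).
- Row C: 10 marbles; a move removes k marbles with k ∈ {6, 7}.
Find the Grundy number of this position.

3

Build the Grundy sequence for row A with g(k) = mex{g(k−s) : s ∈ {2, 3, 4, 7}, s ≤ k}:
k:     0  1  2  3  4  5  6  7  8
g(k):  0  0  1  1  2  2  0  3  1
So g(8) = 1.
Row B is a plain Nim row of size 3, so its Grundy value is 3.
For row C, compute g(0), g(1), … with moves {6, 7}:
k:     0  1  2  3  4  5  6  7  8  9 10
g(k):  0  0  0  0  0  0  1  1  1  1  1
So g(10) = 1.
By the Sprague-Grundy theorem, the Grundy value of a sum of independent games is the XOR of the component values.
Combined value = 1 ⊕ 3 ⊕ 1 = 3.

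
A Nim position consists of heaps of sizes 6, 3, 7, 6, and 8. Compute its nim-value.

12

Compute the nim-sum pairwise:
6 ⊕ 3 = 5
5 ⊕ 7 = 2
2 ⊕ 6 = 4
4 ⊕ 8 = 12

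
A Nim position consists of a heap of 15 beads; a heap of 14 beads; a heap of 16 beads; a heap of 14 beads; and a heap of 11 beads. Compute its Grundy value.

20

Compute the nim-sum pairwise:
15 XOR 14 = 1
1 XOR 16 = 17
17 XOR 14 = 31
31 XOR 11 = 20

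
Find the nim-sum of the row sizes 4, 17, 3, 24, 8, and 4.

Compute the nim-sum pairwise:
4 ⊕ 17 = 21
21 ⊕ 3 = 22
22 ⊕ 24 = 14
14 ⊕ 8 = 6
6 ⊕ 4 = 2

2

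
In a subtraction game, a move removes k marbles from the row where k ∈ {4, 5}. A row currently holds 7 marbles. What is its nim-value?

Grundy values for subtraction set {4, 5}:
g(0) = mex{} = 0
g(1) = mex{} = 0
g(2) = mex{} = 0
g(3) = mex{} = 0
g(4) = mex{0} = 1
g(5) = mex{0} = 1
g(6) = mex{0} = 1
g(7) = mex{0} = 1
So g(7) = 1.

1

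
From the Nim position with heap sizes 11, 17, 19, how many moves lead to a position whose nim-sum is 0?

Bitwise XOR of the heap sizes:
  01011  (11)
  10001  (17)
  10011  (19)
  -----
  01001  (9)
The overall nim-sum is X = 9. A heap of size p has a winning move iff p XOR X < p (reduce it to p XOR X).
  11: 11 XOR 9 = 2 < 11 — winning move (to 2).
  17: 17 XOR 9 = 24 ≥ 17 — no move.
  19: 19 XOR 9 = 26 ≥ 19 — no move.
That gives 1 winning move.

1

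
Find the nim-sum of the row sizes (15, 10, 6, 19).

16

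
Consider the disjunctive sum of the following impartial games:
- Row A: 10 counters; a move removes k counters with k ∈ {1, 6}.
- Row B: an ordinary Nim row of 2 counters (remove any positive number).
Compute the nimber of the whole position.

Grundy values for row A (subtraction set {1, 6}):
k:     0  1  2  3  4  5  6  7  8  9 10
g(k):  0  1  0  1  0  1  2  0  1  0  1
So g(10) = 1.
Row B is a plain Nim row of size 2, so its Grundy value is 2.
The value of a disjunctive sum is the nim-sum of the parts.
Combined value = 1 XOR 2 = 3.

3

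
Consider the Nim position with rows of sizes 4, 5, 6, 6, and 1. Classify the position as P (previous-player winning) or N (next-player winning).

Compute the nim-sum pairwise:
4 XOR 5 = 1
1 XOR 6 = 7
7 XOR 6 = 1
1 XOR 1 = 0
The nim-sum is 0, so this is a P-position: the player to move is in a losing position under optimal play.

P-position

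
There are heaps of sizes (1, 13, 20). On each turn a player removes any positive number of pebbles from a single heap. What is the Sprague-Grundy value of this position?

24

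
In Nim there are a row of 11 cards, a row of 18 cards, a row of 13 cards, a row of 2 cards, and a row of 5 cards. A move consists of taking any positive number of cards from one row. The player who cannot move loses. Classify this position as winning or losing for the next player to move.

Winning position

Compute the nim-sum pairwise:
11 ⊕ 18 = 25
25 ⊕ 13 = 20
20 ⊕ 2 = 22
22 ⊕ 5 = 19
The nim-sum is 19 ≠ 0, so this is an N-position: the player to move can win.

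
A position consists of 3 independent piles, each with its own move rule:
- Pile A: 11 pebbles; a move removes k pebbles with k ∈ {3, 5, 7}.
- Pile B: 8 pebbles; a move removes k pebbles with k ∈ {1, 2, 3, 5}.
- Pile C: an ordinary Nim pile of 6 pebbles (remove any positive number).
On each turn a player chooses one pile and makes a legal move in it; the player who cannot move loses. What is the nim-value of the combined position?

6

Build the Grundy sequence for pile A with g(k) = mex{g(k−s) : s ∈ {3, 5, 7}, s ≤ k}:
k:     0  1  2  3  4  5  6  7  8  9 10 11
g(k):  0  0  0  1  1  1  2  2  2  3  0  0
So g(11) = 0.
For pile B, compute g(0), g(1), … with moves {1, 2, 3, 5}:
g(0) = mex{} = 0
g(1) = mex{0} = 1
g(2) = mex{0,1} = 2
g(3) = mex{0,1,2} = 3
g(4) = mex{1,2,3} = 0
g(5) = mex{0,2,3} = 1
g(6) = mex{0,1,3} = 2
g(7) = mex{0,1,2} = 3
g(8) = mex{1,2,3} = 0
So g(8) = 0.
Pile C is a plain Nim pile of size 6, so its Grundy value is 6.
By the Sprague-Grundy theorem, the Grundy value of a sum of independent games is the XOR of the component values.
Combined value = 0 ⊕ 0 ⊕ 6 = 6.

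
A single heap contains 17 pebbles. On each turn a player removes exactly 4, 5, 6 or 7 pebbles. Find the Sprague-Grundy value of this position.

Grundy values for subtraction set {4, 5, 6, 7}:
k:     0  1  2  3  4  5  6  7  8  9 10 11 12 13 14 15 16 17
g(k):  0  0  0  0  1  1  1  1  2  2  2  0  0  0  0  1  1  1
So g(17) = 1.

1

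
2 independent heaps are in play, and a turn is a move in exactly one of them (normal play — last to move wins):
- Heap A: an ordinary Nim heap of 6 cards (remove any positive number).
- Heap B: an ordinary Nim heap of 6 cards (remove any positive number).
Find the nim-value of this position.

Heap A is a plain Nim heap of size 6, so its Grundy value is 6.
Heap B is a plain Nim heap of size 6, so its Grundy value is 6.
By the Sprague-Grundy theorem, the Grundy value of a sum of independent games is the XOR of the component values.
Combined value = 6 XOR 6 = 0.

0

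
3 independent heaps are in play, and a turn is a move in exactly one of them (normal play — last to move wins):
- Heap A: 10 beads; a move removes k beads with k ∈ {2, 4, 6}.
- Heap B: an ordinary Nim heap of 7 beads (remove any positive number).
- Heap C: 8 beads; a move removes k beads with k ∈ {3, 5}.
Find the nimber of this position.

6

Grundy values for heap A (subtraction set {2, 4, 6}):
g(0) = mex{} = 0
g(1) = mex{} = 0
g(2) = mex{0} = 1
g(3) = mex{0} = 1
g(4) = mex{0,1} = 2
g(5) = mex{0,1} = 2
g(6) = mex{0,1,2} = 3
g(7) = mex{0,1,2} = 3
g(8) = mex{1,2,3} = 0
g(9) = mex{1,2,3} = 0
g(10) = mex{0,2,3} = 1
So g(10) = 1.
Heap B is a plain Nim heap of size 7, so its Grundy value is 7.
Grundy values for heap C (subtraction set {3, 5}):
k:     0  1  2  3  4  5  6  7  8
g(k):  0  0  0  1  1  1  2  2  0
So g(8) = 0.
By the Sprague-Grundy theorem, the Grundy value of a sum of independent games is the XOR of the component values.
Combined value = 1 XOR 7 XOR 0 = 6.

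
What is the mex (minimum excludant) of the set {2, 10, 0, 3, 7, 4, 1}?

5

The values 0, 1, 2, 3, 4 are all present; 5 is the first non-negative integer missing from the set.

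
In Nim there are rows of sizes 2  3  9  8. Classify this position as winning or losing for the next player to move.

Losing position

Compute the nim-sum pairwise:
2 ⊕ 3 = 1
1 ⊕ 9 = 8
8 ⊕ 8 = 0
The nim-sum is 0, so this is a P-position: the player to move is in a losing position under optimal play.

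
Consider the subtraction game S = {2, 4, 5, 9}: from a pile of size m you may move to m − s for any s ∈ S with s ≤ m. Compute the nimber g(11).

Grundy values for subtraction set {2, 4, 5, 9}:
g(0) = mex{} = 0
g(1) = mex{} = 0
g(2) = mex{0} = 1
g(3) = mex{0} = 1
g(4) = mex{0,1} = 2
g(5) = mex{0,1} = 2
g(6) = mex{0,1,2} = 3
g(7) = mex{1,2} = 0
g(8) = mex{1,2,3} = 0
g(9) = mex{0,2} = 1
g(10) = mex{0,2,3} = 1
g(11) = mex{0,1,3} = 2
So g(11) = 2.

2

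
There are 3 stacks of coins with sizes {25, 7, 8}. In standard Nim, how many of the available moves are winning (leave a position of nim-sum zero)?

In binary:
  11001  (25)
  00111  (7)
  01000  (8)
  -----
  10110  (22)
The overall nim-sum is X = 22. A stack of size p has a winning move iff p XOR X < p (reduce it to p XOR X).
  25: 25 XOR 22 = 15 < 25 — winning move (to 15).
  7: 7 XOR 22 = 17 ≥ 7 — no move.
  8: 8 XOR 22 = 30 ≥ 8 — no move.
That gives 1 winning move.

1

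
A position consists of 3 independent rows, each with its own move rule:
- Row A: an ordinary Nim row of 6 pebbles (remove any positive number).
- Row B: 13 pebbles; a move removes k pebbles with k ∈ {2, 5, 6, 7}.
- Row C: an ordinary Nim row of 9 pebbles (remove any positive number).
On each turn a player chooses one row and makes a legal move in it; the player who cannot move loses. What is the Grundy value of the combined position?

Row A is a plain Nim row of size 6, so its Grundy value is 6.
Build the Grundy sequence for row B with g(k) = mex{g(k−s) : s ∈ {2, 5, 6, 7}, s ≤ k}:
g(0) = mex{} = 0
g(1) = mex{} = 0
g(2) = mex{0} = 1
g(3) = mex{0} = 1
g(4) = mex{1} = 0
g(5) = mex{0,1} = 2
g(6) = mex{0} = 1
g(7) = mex{0,1,2} = 3
g(8) = mex{0,1} = 2
g(9) = mex{0,1,3} = 2
g(10) = mex{0,1,2} = 3
g(11) = mex{0,1,2} = 3
g(12) = mex{1,2,3} = 0
g(13) = mex{1,2,3} = 0
So g(13) = 0.
Row C is a plain Nim row of size 9, so its Grundy value is 9.
The value of a disjunctive sum is the nim-sum of the parts.
Combined value = 6 XOR 0 XOR 9 = 15.

15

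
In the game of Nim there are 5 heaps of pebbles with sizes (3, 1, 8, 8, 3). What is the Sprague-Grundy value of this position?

1

Nim-sum: 3 XOR 1 XOR 8 XOR 8 XOR 3 = 1.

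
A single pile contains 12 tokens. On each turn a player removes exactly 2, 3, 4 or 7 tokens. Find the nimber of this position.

0

Build the Grundy sequence with g(k) = mex{g(k−s) : s ∈ {2, 3, 4, 7}, s ≤ k}:
k:     0  1  2  3  4  5  6  7  8  9 10 11 12
g(k):  0  0  1  1  2  2  0  3  1  4  2  0  0
So g(12) = 0.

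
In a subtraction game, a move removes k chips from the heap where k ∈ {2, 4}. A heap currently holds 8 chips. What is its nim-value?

Compute g(0), g(1), … for moves {2, 4}:
g(0) = mex{} = 0
g(1) = mex{} = 0
g(2) = mex{0} = 1
g(3) = mex{0} = 1
g(4) = mex{0,1} = 2
g(5) = mex{0,1} = 2
g(6) = mex{1,2} = 0
g(7) = mex{1,2} = 0
g(8) = mex{0,2} = 1
So g(8) = 1.

1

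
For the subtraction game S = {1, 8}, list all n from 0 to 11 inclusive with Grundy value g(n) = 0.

0, 2, 4, 6, 9, 11

Build the Grundy sequence with g(k) = mex{g(k−s) : s ∈ {1, 8}, s ≤ k}:
k:     0  1  2  3  4  5  6  7  8  9 10 11
g(k):  0  1  0  1  0  1  0  1  2  0  1  0
The P-positions (g = 0) in 0..11 are 0, 2, 4, 6, 9, 11.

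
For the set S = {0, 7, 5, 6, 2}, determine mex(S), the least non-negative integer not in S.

0 is in the set but 1 is not, so the mex is 1.

1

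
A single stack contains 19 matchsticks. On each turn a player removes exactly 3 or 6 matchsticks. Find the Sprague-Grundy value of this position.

Build the Grundy sequence with g(k) = mex{g(k−s) : s ∈ {3, 6}, s ≤ k}:
k:     0  1  2  3  4  5  6  7  8  9 10 11 12 13 14 15 16 17 18 19
g(k):  0  0  0  1  1  1  2  2  2  0  0  0  1  1  1  2  2  2  0  0
So g(19) = 0.

0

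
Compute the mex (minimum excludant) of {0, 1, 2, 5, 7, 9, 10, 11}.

The values 0, 1, 2 are all present; 3 is the first non-negative integer missing from the set.

3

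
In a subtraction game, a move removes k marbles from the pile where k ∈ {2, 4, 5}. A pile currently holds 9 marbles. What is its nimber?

Grundy values for subtraction set {2, 4, 5}:
k:     0  1  2  3  4  5  6  7  8  9
g(k):  0  0  1  1  2  2  3  0  0  1
So g(9) = 1.

1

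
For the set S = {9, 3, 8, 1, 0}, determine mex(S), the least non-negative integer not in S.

2

The values 0, 1 are all present; 2 is the first non-negative integer missing from the set.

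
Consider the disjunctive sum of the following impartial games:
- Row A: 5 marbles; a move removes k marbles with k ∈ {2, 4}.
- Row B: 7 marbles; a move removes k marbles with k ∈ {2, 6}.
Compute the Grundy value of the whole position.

3

For row A, compute g(0), g(1), … with moves {2, 4}:
g(0) = mex{} = 0
g(1) = mex{} = 0
g(2) = mex{0} = 1
g(3) = mex{0} = 1
g(4) = mex{0,1} = 2
g(5) = mex{0,1} = 2
So g(5) = 2.
Grundy values for row B (subtraction set {2, 6}):
k:     0  1  2  3  4  5  6  7
g(k):  0  0  1  1  0  0  1  1
So g(7) = 1.
By the Sprague-Grundy theorem, the Grundy value of a sum of independent games is the XOR of the component values.
Combined value = 2 XOR 1 = 3.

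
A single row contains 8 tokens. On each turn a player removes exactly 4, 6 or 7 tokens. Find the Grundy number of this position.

2

Compute g(0), g(1), … for moves {4, 6, 7}:
k:     0  1  2  3  4  5  6  7  8
g(k):  0  0  0  0  1  1  1  1  2
So g(8) = 2.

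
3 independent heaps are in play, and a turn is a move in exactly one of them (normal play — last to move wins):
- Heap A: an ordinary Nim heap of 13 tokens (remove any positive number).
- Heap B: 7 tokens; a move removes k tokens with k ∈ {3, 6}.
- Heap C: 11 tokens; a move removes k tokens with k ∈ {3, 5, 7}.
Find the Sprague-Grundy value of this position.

Heap A is a plain Nim heap of size 13, so its Grundy value is 13.
Grundy values for heap B (subtraction set {3, 6}):
g(0) = mex{} = 0
g(1) = mex{} = 0
g(2) = mex{} = 0
g(3) = mex{0} = 1
g(4) = mex{0} = 1
g(5) = mex{0} = 1
g(6) = mex{0,1} = 2
g(7) = mex{0,1} = 2
So g(7) = 2.
Build the Grundy sequence for heap C with g(k) = mex{g(k−s) : s ∈ {3, 5, 7}, s ≤ k}:
g(0) = mex{} = 0
g(1) = mex{} = 0
g(2) = mex{} = 0
g(3) = mex{0} = 1
g(4) = mex{0} = 1
g(5) = mex{0} = 1
g(6) = mex{0,1} = 2
g(7) = mex{0,1} = 2
g(8) = mex{0,1} = 2
g(9) = mex{0,1,2} = 3
g(10) = mex{1,2} = 0
g(11) = mex{1,2} = 0
So g(11) = 0.
The value of a disjunctive sum is the nim-sum of the parts.
Combined value = 13 XOR 2 XOR 0 = 15.

15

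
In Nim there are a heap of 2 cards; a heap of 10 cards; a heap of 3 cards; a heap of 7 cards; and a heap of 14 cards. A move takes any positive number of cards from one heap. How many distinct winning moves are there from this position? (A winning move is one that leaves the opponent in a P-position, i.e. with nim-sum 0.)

5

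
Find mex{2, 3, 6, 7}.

0

0 is not in the set, so the mex is 0.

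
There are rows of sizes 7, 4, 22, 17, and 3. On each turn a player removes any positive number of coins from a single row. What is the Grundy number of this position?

Write each in binary and XOR column by column:
  00111  (7)
  00100  (4)
  10110  (22)
  10001  (17)
  00011  (3)
  -----
  00111  (7)

7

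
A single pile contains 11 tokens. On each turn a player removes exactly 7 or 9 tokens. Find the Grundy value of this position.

Grundy values for subtraction set {7, 9}:
k:     0  1  2  3  4  5  6  7  8  9 10 11
g(k):  0  0  0  0  0  0  0  1  1  1  1  1
So g(11) = 1.

1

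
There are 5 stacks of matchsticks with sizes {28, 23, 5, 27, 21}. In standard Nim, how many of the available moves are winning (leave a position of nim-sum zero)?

0

Write each in binary and XOR column by column:
  11100  (28)
  10111  (23)
  00101  (5)
  11011  (27)
  10101  (21)
  -----
  00000  (0)
The nim-sum is already 0, so every move leaves a nonzero nim-sum — there are no winning moves.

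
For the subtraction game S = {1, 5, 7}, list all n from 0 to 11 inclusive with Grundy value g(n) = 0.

Build the Grundy sequence with g(k) = mex{g(k−s) : s ∈ {1, 5, 7}, s ≤ k}:
g(0) = mex{} = 0
g(1) = mex{0} = 1
g(2) = mex{1} = 0
g(3) = mex{0} = 1
g(4) = mex{1} = 0
g(5) = mex{0} = 1
g(6) = mex{1} = 0
g(7) = mex{0} = 1
g(8) = mex{1} = 0
g(9) = mex{0} = 1
g(10) = mex{1} = 0
g(11) = mex{0} = 1
The P-positions (g = 0) in 0..11 are 0, 2, 4, 6, 8, 10.

0, 2, 4, 6, 8, 10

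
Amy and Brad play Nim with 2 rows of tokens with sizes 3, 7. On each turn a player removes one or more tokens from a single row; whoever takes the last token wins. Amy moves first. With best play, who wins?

Amy wins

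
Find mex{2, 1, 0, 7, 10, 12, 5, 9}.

3

The values 0, 1, 2 are all present; 3 is the first non-negative integer missing from the set.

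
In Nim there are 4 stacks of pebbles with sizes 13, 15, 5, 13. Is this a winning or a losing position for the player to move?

Winning position

Nim-sum: 13 XOR 15 XOR 5 XOR 13 = 10.
The nim-sum is 10 ≠ 0, so this is an N-position: the player to move can win.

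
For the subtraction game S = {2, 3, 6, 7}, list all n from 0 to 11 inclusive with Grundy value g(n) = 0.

0, 1, 5, 9, 10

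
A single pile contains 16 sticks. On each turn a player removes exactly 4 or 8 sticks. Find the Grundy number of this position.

1

Grundy values for subtraction set {4, 8}:
k:     0  1  2  3  4  5  6  7  8  9 10 11 12 13 14 15 16
g(k):  0  0  0  0  1  1  1  1  2  2  2  2  0  0  0  0  1
So g(16) = 1.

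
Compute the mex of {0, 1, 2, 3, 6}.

4

The values 0, 1, 2, 3 are all present; 4 is the first non-negative integer missing from the set.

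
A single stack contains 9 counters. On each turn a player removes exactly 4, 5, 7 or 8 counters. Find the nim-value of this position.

Compute g(0), g(1), … for moves {4, 5, 7, 8}:
k:     0  1  2  3  4  5  6  7  8  9
g(k):  0  0  0  0  1  1  1  1  2  2
So g(9) = 2.

2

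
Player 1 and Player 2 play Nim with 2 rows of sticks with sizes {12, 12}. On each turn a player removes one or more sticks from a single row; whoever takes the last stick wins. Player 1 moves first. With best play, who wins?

Write each in binary and XOR column by column:
  1100  (12)
  1100  (12)
  ----
  0000  (0)
The nim-sum is 0, so this is a P-position: the player to move is in a losing position under optimal play; Player 1 is about to move from it and so loses — Player 2 wins.

Player 2 wins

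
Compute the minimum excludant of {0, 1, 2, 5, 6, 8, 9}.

The values 0, 1, 2 are all present; 3 is the first non-negative integer missing from the set.

3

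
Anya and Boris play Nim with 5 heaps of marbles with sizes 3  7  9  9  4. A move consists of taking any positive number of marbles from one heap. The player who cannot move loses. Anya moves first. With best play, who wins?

Compute the nim-sum pairwise:
3 ⊕ 7 = 4
4 ⊕ 9 = 13
13 ⊕ 9 = 4
4 ⊕ 4 = 0
The nim-sum is 0, so this is a P-position: the player to move is in a losing position under optimal play; Anya is about to move from it and so loses — Boris wins.

Boris wins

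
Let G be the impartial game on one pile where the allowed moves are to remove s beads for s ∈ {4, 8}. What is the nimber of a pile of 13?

Grundy values for subtraction set {4, 8}:
k:     0  1  2  3  4  5  6  7  8  9 10 11 12 13
g(k):  0  0  0  0  1  1  1  1  2  2  2  2  0  0
So g(13) = 0.

0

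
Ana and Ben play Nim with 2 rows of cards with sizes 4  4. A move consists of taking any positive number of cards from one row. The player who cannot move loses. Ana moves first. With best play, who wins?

Ben wins

Nim-sum: 4 XOR 4 = 0.
The nim-sum is 0, so this is a P-position: the player to move is in a losing position under optimal play; Ana is about to move from it and so loses — Ben wins.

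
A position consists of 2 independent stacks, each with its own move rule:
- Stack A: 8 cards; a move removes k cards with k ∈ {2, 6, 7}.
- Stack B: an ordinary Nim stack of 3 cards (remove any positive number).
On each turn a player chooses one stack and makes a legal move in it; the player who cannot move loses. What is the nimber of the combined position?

1

For stack A, compute g(0), g(1), … with moves {2, 6, 7}:
g(0) = mex{} = 0
g(1) = mex{} = 0
g(2) = mex{0} = 1
g(3) = mex{0} = 1
g(4) = mex{1} = 0
g(5) = mex{1} = 0
g(6) = mex{0} = 1
g(7) = mex{0} = 1
g(8) = mex{0,1} = 2
So g(8) = 2.
Stack B is a plain Nim stack of size 3, so its Grundy value is 3.
The value of a disjunctive sum is the nim-sum of the parts.
Combined value = 2 ⊕ 3 = 1.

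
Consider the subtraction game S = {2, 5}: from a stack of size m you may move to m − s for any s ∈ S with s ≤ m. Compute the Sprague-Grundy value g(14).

0

Grundy values for subtraction set {2, 5}:
g(0) = mex{} = 0
g(1) = mex{} = 0
g(2) = mex{0} = 1
g(3) = mex{0} = 1
g(4) = mex{1} = 0
g(5) = mex{0,1} = 2
g(6) = mex{0} = 1
g(7) = mex{1,2} = 0
g(8) = mex{1} = 0
g(9) = mex{0} = 1
g(10) = mex{0,2} = 1
g(11) = mex{1} = 0
g(12) = mex{0,1} = 2
g(13) = mex{0} = 1
g(14) = mex{1,2} = 0
So g(14) = 0.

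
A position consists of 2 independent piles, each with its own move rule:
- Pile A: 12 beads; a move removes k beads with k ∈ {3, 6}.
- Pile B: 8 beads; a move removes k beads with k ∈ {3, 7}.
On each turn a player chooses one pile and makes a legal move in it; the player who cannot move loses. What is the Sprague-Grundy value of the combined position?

Build the Grundy sequence for pile A with g(k) = mex{g(k−s) : s ∈ {3, 6}, s ≤ k}:
k:     0  1  2  3  4  5  6  7  8  9 10 11 12
g(k):  0  0  0  1  1  1  2  2  2  0  0  0  1
So g(12) = 1.
Build the Grundy sequence for pile B with g(k) = mex{g(k−s) : s ∈ {3, 7}, s ≤ k}:
g(0) = mex{} = 0
g(1) = mex{} = 0
g(2) = mex{} = 0
g(3) = mex{0} = 1
g(4) = mex{0} = 1
g(5) = mex{0} = 1
g(6) = mex{1} = 0
g(7) = mex{0,1} = 2
g(8) = mex{0,1} = 2
So g(8) = 2.
By the Sprague-Grundy theorem, the Grundy value of a sum of independent games is the XOR of the component values.
Combined value = 1 XOR 2 = 3.

3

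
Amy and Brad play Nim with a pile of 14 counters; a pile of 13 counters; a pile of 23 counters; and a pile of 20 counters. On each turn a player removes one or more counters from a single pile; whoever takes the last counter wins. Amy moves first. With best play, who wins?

Brad wins

Compute the nim-sum pairwise:
14 ^ 13 = 3
3 ^ 23 = 20
20 ^ 20 = 0
The nim-sum is 0, so this is a P-position: the player to move is in a losing position under optimal play; Amy is about to move from it and so loses — Brad wins.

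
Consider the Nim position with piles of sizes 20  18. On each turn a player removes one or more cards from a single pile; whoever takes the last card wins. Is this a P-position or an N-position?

N-position

Compute the nim-sum pairwise:
20 XOR 18 = 6
The nim-sum is 6 ≠ 0, so this is an N-position: the player to move can win.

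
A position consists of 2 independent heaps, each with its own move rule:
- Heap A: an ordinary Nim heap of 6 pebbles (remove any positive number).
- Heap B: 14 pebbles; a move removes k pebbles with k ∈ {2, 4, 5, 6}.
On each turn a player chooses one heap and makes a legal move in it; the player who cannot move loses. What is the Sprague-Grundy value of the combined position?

5

Heap A is a plain Nim heap of size 6, so its Grundy value is 6.
For heap B, compute g(0), g(1), … with moves {2, 4, 5, 6}:
g(0) = mex{} = 0
g(1) = mex{} = 0
g(2) = mex{0} = 1
g(3) = mex{0} = 1
g(4) = mex{0,1} = 2
g(5) = mex{0,1} = 2
g(6) = mex{0,1,2} = 3
g(7) = mex{0,1,2} = 3
g(8) = mex{1,2,3} = 0
g(9) = mex{1,2,3} = 0
g(10) = mex{0,2,3} = 1
g(11) = mex{0,2,3} = 1
g(12) = mex{0,1,3} = 2
g(13) = mex{0,1,3} = 2
g(14) = mex{0,1,2} = 3
So g(14) = 3.
The value of a disjunctive sum is the nim-sum of the parts.
Combined value = 6 XOR 3 = 5.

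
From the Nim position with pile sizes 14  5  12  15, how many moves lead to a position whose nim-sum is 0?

3

Compute the nim-sum pairwise:
14 ⊕ 5 = 11
11 ⊕ 12 = 7
7 ⊕ 15 = 8
The overall nim-sum is X = 8. A pile of size p has a winning move iff p XOR X < p (reduce it to p XOR X).
  14: 14 XOR 8 = 6 < 14 — winning move (to 6).
  5: 5 XOR 8 = 13 ≥ 5 — no move.
  12: 12 XOR 8 = 4 < 12 — winning move (to 4).
  15: 15 XOR 8 = 7 < 15 — winning move (to 7).
That gives 3 winning moves.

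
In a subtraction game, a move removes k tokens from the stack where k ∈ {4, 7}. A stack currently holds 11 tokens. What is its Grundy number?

0

Grundy values for subtraction set {4, 7}:
k:     0  1  2  3  4  5  6  7  8  9 10 11
g(k):  0  0  0  0  1  1  1  1  2  2  2  0
So g(11) = 0.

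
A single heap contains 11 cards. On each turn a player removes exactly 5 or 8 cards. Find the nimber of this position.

Build the Grundy sequence with g(k) = mex{g(k−s) : s ∈ {5, 8}, s ≤ k}:
k:     0  1  2  3  4  5  6  7  8  9 10 11
g(k):  0  0  0  0  0  1  1  1  1  1  2  2
So g(11) = 2.

2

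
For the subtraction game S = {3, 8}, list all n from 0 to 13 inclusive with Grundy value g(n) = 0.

0, 1, 2, 6, 7, 11, 12, 13

Build the Grundy sequence with g(k) = mex{g(k−s) : s ∈ {3, 8}, s ≤ k}:
g(0) = mex{} = 0
g(1) = mex{} = 0
g(2) = mex{} = 0
g(3) = mex{0} = 1
g(4) = mex{0} = 1
g(5) = mex{0} = 1
g(6) = mex{1} = 0
g(7) = mex{1} = 0
g(8) = mex{0,1} = 2
g(9) = mex{0} = 1
g(10) = mex{0} = 1
g(11) = mex{1,2} = 0
g(12) = mex{1} = 0
g(13) = mex{1} = 0
The P-positions (g = 0) in 0..13 are 0, 1, 2, 6, 7, 11, 12, 13.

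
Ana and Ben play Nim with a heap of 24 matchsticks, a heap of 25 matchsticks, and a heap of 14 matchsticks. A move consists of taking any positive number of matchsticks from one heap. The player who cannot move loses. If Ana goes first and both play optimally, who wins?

Ana wins

Bitwise XOR of the heap sizes:
  11000  (24)
  11001  (25)
  01110  (14)
  -----
  01111  (15)
The nim-sum is 15 ≠ 0, so this is an N-position: the player to move can win; Ana has a winning move.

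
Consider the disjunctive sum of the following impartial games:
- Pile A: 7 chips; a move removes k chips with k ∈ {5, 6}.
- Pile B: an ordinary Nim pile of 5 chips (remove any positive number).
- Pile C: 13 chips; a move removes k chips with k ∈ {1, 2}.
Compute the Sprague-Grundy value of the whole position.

5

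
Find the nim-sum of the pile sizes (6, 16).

22

Bitwise XOR of the heap sizes:
  00110  (6)
  10000  (16)
  -----
  10110  (22)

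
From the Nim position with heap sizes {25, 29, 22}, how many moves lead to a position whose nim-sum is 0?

3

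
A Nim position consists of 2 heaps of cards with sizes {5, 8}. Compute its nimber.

13

Compute the nim-sum pairwise:
5 XOR 8 = 13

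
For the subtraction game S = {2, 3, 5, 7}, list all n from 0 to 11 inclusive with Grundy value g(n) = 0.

0, 1, 9, 10

Compute g(0), g(1), … for moves {2, 3, 5, 7}:
g(0) = mex{} = 0
g(1) = mex{} = 0
g(2) = mex{0} = 1
g(3) = mex{0} = 1
g(4) = mex{0,1} = 2
g(5) = mex{0,1} = 2
g(6) = mex{0,1,2} = 3
g(7) = mex{0,1,2} = 3
g(8) = mex{0,1,2,3} = 4
g(9) = mex{1,2,3} = 0
g(10) = mex{1,2,3,4} = 0
g(11) = mex{0,2,3,4} = 1
The P-positions (g = 0) in 0..11 are 0, 1, 9, 10.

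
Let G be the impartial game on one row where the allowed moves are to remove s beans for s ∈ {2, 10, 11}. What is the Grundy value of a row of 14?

Grundy values for subtraction set {2, 10, 11}:
k:     0  1  2  3  4  5  6  7  8  9 10 11 12 13 14
g(k):  0  0  1  1  0  0  1  1  0  0  1  1  2  0  3
So g(14) = 3.

3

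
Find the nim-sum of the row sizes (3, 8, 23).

28

Compute the nim-sum pairwise:
3 ⊕ 8 = 11
11 ⊕ 23 = 28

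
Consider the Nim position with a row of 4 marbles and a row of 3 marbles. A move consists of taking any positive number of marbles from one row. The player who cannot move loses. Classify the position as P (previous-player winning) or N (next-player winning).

N-position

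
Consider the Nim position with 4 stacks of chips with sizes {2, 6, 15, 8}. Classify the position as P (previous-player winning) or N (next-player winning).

N-position

Write each in binary and XOR column by column:
  0010  (2)
  0110  (6)
  1111  (15)
  1000  (8)
  ----
  0011  (3)
The nim-sum is 3 ≠ 0, so this is an N-position: the player to move can win.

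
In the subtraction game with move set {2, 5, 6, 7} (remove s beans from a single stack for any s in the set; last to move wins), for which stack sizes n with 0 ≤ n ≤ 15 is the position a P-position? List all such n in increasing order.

0, 1, 4, 12, 13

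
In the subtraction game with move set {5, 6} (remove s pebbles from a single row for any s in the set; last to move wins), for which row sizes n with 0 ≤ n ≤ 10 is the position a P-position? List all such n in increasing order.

0, 1, 2, 3, 4

Build the Grundy sequence with g(k) = mex{g(k−s) : s ∈ {5, 6}, s ≤ k}:
g(0) = mex{} = 0
g(1) = mex{} = 0
g(2) = mex{} = 0
g(3) = mex{} = 0
g(4) = mex{} = 0
g(5) = mex{0} = 1
g(6) = mex{0} = 1
g(7) = mex{0} = 1
g(8) = mex{0} = 1
g(9) = mex{0} = 1
g(10) = mex{0,1} = 2
The P-positions (g = 0) in 0..10 are 0, 1, 2, 3, 4.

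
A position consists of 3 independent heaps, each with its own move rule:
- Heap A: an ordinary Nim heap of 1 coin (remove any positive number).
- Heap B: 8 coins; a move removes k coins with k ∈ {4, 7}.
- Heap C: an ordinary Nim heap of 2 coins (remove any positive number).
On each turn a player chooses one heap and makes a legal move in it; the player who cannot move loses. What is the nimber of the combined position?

1

Heap A is a plain Nim heap of size 1, so its Grundy value is 1.
For heap B, compute g(0), g(1), … with moves {4, 7}:
g(0) = mex{} = 0
g(1) = mex{} = 0
g(2) = mex{} = 0
g(3) = mex{} = 0
g(4) = mex{0} = 1
g(5) = mex{0} = 1
g(6) = mex{0} = 1
g(7) = mex{0} = 1
g(8) = mex{0,1} = 2
So g(8) = 2.
Heap C is a plain Nim heap of size 2, so its Grundy value is 2.
By the Sprague-Grundy theorem, the Grundy value of a sum of independent games is the XOR of the component values.
Combined value = 1 ⊕ 2 ⊕ 2 = 1.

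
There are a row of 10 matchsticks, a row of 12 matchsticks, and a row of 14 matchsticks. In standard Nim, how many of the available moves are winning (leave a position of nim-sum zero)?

Compute the nim-sum pairwise:
10 XOR 12 = 6
6 XOR 14 = 8
The overall nim-sum is X = 8. A row of size p has a winning move iff p XOR X < p (reduce it to p XOR X).
  10: 10 XOR 8 = 2 < 10 — winning move (to 2).
  12: 12 XOR 8 = 4 < 12 — winning move (to 4).
  14: 14 XOR 8 = 6 < 14 — winning move (to 6).
That gives 3 winning moves.

3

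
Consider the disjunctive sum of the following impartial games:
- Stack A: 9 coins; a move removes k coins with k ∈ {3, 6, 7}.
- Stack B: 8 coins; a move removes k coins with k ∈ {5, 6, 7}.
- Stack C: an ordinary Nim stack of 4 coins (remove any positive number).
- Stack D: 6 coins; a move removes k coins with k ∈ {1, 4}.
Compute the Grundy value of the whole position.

7

Build the Grundy sequence for stack A with g(k) = mex{g(k−s) : s ∈ {3, 6, 7}, s ≤ k}:
k:     0  1  2  3  4  5  6  7  8  9
g(k):  0  0  0  1  1  1  2  2  2  3
So g(9) = 3.
Build the Grundy sequence for stack B with g(k) = mex{g(k−s) : s ∈ {5, 6, 7}, s ≤ k}:
k:     0  1  2  3  4  5  6  7  8
g(k):  0  0  0  0  0  1  1  1  1
So g(8) = 1.
Stack C is a plain Nim stack of size 4, so its Grundy value is 4.
Build the Grundy sequence for stack D with g(k) = mex{g(k−s) : s ∈ {1, 4}, s ≤ k}:
k:     0  1  2  3  4  5  6
g(k):  0  1  0  1  2  0  1
So g(6) = 1.
By the Sprague-Grundy theorem, the Grundy value of a sum of independent games is the XOR of the component values.
Combined value = 3 XOR 1 XOR 4 XOR 1 = 7.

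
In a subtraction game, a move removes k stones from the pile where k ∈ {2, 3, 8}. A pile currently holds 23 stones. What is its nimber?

Grundy values for subtraction set {2, 3, 8}:
k:     0  1  2  3  4  5  6  7  8  9 10 11 12 13 14 15 16 17 18 19 20 21 22 23
g(k):  0  0  1  1  2  0  0  1  1  2  0  0  1  1  2  0  0  1  1  2  0  0  1  1
So g(23) = 1.

1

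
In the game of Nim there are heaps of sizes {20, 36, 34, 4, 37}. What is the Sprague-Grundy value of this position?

Nim-sum: 20 ⊕ 36 ⊕ 34 ⊕ 4 ⊕ 37 = 51.

51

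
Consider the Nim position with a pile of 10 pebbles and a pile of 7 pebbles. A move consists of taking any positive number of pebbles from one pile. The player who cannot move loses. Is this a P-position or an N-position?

Bitwise XOR of the heap sizes:
  1010  (10)
  0111  (7)
  ----
  1101  (13)
The nim-sum is 13 ≠ 0, so this is an N-position: the player to move can win.

N-position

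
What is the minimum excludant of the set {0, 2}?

1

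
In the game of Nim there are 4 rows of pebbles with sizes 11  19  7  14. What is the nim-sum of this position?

Write each in binary and XOR column by column:
  01011  (11)
  10011  (19)
  00111  (7)
  01110  (14)
  -----
  10001  (17)

17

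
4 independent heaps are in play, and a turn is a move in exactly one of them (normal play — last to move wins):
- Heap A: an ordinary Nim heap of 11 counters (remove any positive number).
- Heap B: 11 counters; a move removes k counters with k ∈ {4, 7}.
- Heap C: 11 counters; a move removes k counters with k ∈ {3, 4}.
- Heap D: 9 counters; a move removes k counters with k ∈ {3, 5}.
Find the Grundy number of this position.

Heap A is a plain Nim heap of size 11, so its Grundy value is 11.
For heap B, compute g(0), g(1), … with moves {4, 7}:
g(0) = mex{} = 0
g(1) = mex{} = 0
g(2) = mex{} = 0
g(3) = mex{} = 0
g(4) = mex{0} = 1
g(5) = mex{0} = 1
g(6) = mex{0} = 1
g(7) = mex{0} = 1
g(8) = mex{0,1} = 2
g(9) = mex{0,1} = 2
g(10) = mex{0,1} = 2
g(11) = mex{1} = 0
So g(11) = 0.
Build the Grundy sequence for heap C with g(k) = mex{g(k−s) : s ∈ {3, 4}, s ≤ k}:
k:     0  1  2  3  4  5  6  7  8  9 10 11
g(k):  0  0  0  1  1  1  2  0  0  0  1  1
So g(11) = 1.
Build the Grundy sequence for heap D with g(k) = mex{g(k−s) : s ∈ {3, 5}, s ≤ k}:
k:     0  1  2  3  4  5  6  7  8  9
g(k):  0  0  0  1  1  1  2  2  0  0
So g(9) = 0.
The value of a disjunctive sum is the nim-sum of the parts.
Combined value = 11 ⊕ 0 ⊕ 1 ⊕ 0 = 10.

10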